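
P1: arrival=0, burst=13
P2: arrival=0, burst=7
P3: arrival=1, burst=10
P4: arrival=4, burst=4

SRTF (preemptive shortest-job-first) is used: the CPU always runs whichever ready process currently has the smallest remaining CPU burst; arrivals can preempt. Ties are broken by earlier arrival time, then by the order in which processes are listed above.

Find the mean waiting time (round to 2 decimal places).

8.50

Timeline: | P2 0-7 | P4 7-11 | P3 11-21 | P1 21-34 |
Completion: P1=34  P2=7  P3=21  P4=11
Turnaround (C−A): P1=34  P2=7  P3=20  P4=7
Waiting times: P1=21, P2=0, P3=10, P4=3
Average waiting = (21+0+10+3) / 4 = 34/4 = 8.50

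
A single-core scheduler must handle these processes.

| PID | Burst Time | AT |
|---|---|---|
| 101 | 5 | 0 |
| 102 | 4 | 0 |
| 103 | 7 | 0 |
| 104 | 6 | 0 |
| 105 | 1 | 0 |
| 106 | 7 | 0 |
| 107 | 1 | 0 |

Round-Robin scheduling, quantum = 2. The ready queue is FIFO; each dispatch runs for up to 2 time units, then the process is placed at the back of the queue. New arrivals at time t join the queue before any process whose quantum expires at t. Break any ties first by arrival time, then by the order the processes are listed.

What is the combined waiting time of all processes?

Timeline: | 101 0-2 | 102 2-4 | 103 4-6 | 104 6-8 | 105 8-9 | 106 9-11 | 107 11-12 | 101 12-14 | 102 14-16 | 103 16-18 | 104 18-20 | 106 20-22 | 101 22-23 | 103 23-25 | 104 25-27 | 106 27-29 | 103 29-30 | 106 30-31 |
Completion: 101=23  102=16  103=30  104=27  105=9  106=31  107=12
Waiting = turnaround − burst: 101=18, 102=12, 103=23, 104=21, 105=8, 106=24, 107=11
Total waiting = 18 + 12 + 23 + 21 + 8 + 24 + 11 = 117

117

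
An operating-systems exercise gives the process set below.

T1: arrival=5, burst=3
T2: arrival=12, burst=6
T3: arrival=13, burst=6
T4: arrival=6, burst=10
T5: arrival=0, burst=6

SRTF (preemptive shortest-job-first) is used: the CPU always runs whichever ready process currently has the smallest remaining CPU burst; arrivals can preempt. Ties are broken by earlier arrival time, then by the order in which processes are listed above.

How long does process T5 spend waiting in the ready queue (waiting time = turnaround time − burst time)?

Schedule: | T5 0-6 | T1 6-9 | T4 9-12 | T2 12-18 | T3 18-24 | T4 24-31 |
Completion: T1=9  T2=18  T3=24  T4=31  T5=6
Waiting(T5) = turnaround − burst = 6 − 6 = 0

0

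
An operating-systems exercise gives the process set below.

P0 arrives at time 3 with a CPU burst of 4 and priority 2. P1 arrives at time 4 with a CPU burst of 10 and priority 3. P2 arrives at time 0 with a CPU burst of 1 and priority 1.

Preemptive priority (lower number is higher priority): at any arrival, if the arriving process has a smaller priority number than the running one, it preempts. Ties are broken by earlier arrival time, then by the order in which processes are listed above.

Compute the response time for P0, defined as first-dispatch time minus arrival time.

Gantt: | P2 0-1 | idle 1-3 | P0 3-7 | P1 7-17 |
Completion: P0=7  P1=17  P2=1
Response(P0) = first start − arrival = 3 − 3 = 0

0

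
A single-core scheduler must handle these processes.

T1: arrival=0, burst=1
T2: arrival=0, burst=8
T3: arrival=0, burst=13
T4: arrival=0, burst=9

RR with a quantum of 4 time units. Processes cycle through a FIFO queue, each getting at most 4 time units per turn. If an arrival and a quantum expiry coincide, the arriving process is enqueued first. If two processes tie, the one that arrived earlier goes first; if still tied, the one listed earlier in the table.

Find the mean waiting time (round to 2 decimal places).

12.00

Gantt: | T1 0-1 | T2 1-5 | T3 5-9 | T4 9-13 | T2 13-17 | T3 17-21 | T4 21-25 | T3 25-29 | T4 29-30 | T3 30-31 |
Completion: T1=1  T2=17  T3=31  T4=30
Waiting times: T1=0, T2=9, T3=18, T4=21
Average waiting = (0+9+18+21) / 4 = 48/4 = 12.00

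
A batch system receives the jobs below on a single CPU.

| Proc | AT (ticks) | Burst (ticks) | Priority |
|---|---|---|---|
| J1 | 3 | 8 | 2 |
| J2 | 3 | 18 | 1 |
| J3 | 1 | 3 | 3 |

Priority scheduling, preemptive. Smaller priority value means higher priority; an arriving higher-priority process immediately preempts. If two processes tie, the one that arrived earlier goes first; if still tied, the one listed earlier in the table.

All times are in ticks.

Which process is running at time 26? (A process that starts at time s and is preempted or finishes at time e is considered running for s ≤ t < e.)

J1

Gantt: | idle 0-1 | J3 1-3 | J2 3-21 | J1 21-29 | J3 29-30 |
Completion: J1=29  J2=21  J3=30
Turnaround (C−A): J1=26  J2=18  J3=29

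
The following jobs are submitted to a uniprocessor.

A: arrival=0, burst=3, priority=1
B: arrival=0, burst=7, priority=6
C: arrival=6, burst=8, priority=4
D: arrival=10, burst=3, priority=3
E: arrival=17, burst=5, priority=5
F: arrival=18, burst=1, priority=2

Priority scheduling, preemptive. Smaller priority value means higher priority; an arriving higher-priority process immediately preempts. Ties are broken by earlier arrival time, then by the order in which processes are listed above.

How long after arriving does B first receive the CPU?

3

Schedule: | A 0-3 | B 3-6 | C 6-10 | D 10-13 | C 13-17 | E 17-18 | F 18-19 | E 19-23 | B 23-27 |
Completion: A=3  B=27  C=17  D=13  E=23  F=19
Response(B) = first start − arrival = 3 − 0 = 3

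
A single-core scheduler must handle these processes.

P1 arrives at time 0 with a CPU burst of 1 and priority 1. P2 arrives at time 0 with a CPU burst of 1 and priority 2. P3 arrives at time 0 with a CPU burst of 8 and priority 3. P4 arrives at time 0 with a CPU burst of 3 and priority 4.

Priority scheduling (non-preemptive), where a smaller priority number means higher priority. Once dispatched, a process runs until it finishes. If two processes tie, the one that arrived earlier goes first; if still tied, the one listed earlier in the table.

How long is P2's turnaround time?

2

Gantt: | P1 0-1 | P2 1-2 | P3 2-10 | P4 10-13 |
Completion: P1=1  P2=2  P3=10  P4=13
Turnaround(P2) = completion − arrival = 2 − 0 = 2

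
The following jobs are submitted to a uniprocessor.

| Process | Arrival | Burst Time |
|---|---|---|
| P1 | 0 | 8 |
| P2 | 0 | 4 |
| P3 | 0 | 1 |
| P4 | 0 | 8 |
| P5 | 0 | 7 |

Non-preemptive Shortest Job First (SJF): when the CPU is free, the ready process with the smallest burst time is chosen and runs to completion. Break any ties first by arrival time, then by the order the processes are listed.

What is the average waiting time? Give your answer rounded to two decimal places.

7.60

Schedule: | P3 0-1 | P2 1-5 | P5 5-12 | P1 12-20 | P4 20-28 |
Completion: P1=20  P2=5  P3=1  P4=28  P5=12
Turnaround (C−A): P1=20  P2=5  P3=1  P4=28  P5=12
Waiting times: P1=12, P2=1, P3=0, P4=20, P5=5
Average waiting = (12+1+0+20+5) / 5 = 38/5 = 7.60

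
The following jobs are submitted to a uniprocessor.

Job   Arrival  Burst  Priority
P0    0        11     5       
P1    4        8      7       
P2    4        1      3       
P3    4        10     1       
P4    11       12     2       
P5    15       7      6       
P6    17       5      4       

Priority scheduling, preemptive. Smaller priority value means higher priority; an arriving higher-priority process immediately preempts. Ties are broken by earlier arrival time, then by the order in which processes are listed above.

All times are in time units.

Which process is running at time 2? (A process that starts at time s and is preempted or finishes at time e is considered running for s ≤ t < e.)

Schedule: | P0 0-4 | P3 4-14 | P4 14-26 | P2 26-27 | P6 27-32 | P0 32-39 | P5 39-46 | P1 46-54 |
Completion: P0=39  P1=54  P2=27  P3=14  P4=26  P5=46  P6=32
Turnaround (C−A): P0=39  P1=50  P2=23  P3=10  P4=15  P5=31  P6=15

P0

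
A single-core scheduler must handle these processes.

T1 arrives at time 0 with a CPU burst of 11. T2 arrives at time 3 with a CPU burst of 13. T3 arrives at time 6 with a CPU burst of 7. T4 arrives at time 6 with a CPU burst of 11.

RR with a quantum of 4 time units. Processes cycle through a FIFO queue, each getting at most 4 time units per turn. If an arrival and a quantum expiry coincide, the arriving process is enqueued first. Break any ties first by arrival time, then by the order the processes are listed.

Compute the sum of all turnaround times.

125

Schedule: | T1 0-4 | T2 4-8 | T1 8-12 | T3 12-16 | T4 16-20 | T2 20-24 | T1 24-27 | T3 27-30 | T4 30-34 | T2 34-38 | T4 38-41 | T2 41-42 |
Completion: T1=27  T2=42  T3=30  T4=41
Turnaround (C−A): T1=27  T2=39  T3=24  T4=35
Turnaround = completion − arrival: T1=27, T2=39, T3=24, T4=35
Total turnaround = 27 + 39 + 24 + 35 = 125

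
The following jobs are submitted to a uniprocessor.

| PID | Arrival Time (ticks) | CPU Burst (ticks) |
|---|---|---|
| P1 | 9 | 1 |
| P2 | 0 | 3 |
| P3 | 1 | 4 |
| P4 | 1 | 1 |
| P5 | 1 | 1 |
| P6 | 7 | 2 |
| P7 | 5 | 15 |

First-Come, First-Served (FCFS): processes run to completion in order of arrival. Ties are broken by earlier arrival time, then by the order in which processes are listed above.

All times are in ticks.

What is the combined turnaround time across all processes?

Gantt: | P2 0-3 | P3 3-7 | P4 7-8 | P5 8-9 | P7 9-24 | P6 24-26 | P1 26-27 |
Completion: P1=27  P2=3  P3=7  P4=8  P5=9  P6=26  P7=24
Turnaround (C−A): P1=18  P2=3  P3=6  P4=7  P5=8  P6=19  P7=19
Turnaround = completion − arrival: P1=18, P2=3, P3=6, P4=7, P5=8, P6=19, P7=19
Total turnaround = 18 + 3 + 6 + 7 + 8 + 19 + 19 = 80

80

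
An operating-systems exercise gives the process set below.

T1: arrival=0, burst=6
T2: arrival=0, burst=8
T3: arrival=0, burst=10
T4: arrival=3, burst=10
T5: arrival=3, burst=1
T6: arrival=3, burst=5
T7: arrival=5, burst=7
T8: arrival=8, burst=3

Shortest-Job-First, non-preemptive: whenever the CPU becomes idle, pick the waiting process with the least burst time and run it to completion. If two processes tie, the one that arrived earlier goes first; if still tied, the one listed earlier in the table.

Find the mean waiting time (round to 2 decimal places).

13.75

Schedule: | T1 0-6 | T5 6-7 | T6 7-12 | T8 12-15 | T7 15-22 | T2 22-30 | T3 30-40 | T4 40-50 |
Completion: T1=6  T2=30  T3=40  T4=50  T5=7  T6=12  T7=22  T8=15
Turnaround (C−A): T1=6  T2=30  T3=40  T4=47  T5=4  T6=9  T7=17  T8=7
Waiting times: T1=0, T2=22, T3=30, T4=37, T5=3, T6=4, T7=10, T8=4
Average waiting = (0+22+30+37+3+4+10+4) / 8 = 110/8 = 13.75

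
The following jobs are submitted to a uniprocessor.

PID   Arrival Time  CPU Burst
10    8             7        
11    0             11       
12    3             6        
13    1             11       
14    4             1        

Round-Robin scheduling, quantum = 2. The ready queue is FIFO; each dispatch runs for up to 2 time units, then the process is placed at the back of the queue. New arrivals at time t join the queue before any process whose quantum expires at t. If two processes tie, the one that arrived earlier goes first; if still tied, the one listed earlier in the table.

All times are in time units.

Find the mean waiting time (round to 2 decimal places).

17.40

Schedule: | 11 0-2 | 13 2-4 | 11 4-6 | 12 6-8 | 14 8-9 | 13 9-11 | 11 11-13 | 10 13-15 | 12 15-17 | 13 17-19 | 11 19-21 | 10 21-23 | 12 23-25 | 13 25-27 | 11 27-29 | 10 29-31 | 13 31-33 | 11 33-34 | 10 34-35 | 13 35-36 |
Completion: 10=35  11=34  12=25  13=36  14=9
Turnaround (C−A): 10=27  11=34  12=22  13=35  14=5
Waiting times: 10=20, 11=23, 12=16, 13=24, 14=4
Average waiting = (20+23+16+24+4) / 5 = 87/5 = 17.40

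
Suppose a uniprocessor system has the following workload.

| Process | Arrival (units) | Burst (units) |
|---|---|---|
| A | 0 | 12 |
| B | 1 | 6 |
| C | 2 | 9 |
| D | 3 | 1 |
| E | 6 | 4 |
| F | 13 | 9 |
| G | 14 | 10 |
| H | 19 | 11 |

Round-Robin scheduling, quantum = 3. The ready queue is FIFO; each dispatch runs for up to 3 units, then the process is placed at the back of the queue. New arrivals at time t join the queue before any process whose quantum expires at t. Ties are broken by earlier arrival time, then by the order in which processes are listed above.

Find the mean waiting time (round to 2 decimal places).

24.75

Timeline: | A 0-3 | B 3-6 | C 6-9 | D 9-10 | A 10-13 | E 13-16 | B 16-19 | C 19-22 | F 22-25 | A 25-28 | G 28-31 | E 31-32 | H 32-35 | C 35-38 | F 38-41 | A 41-44 | G 44-47 | H 47-50 | F 50-53 | G 53-56 | H 56-59 | G 59-60 | H 60-62 |
Completion: A=44  B=19  C=38  D=10  E=32  F=53  G=60  H=62
Turnaround (C−A): A=44  B=18  C=36  D=7  E=26  F=40  G=46  H=43
Waiting times: A=32, B=12, C=27, D=6, E=22, F=31, G=36, H=32
Average waiting = (32+12+27+6+22+31+36+32) / 8 = 198/8 = 24.75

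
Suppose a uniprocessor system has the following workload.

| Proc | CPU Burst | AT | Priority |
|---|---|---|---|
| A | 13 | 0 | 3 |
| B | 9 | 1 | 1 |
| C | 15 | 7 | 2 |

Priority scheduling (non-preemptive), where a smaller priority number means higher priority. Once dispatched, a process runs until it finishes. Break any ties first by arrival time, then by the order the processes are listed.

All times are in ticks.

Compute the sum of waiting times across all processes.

Schedule: | A 0-13 | B 13-22 | C 22-37 |
Completion: A=13  B=22  C=37
Turnaround (C−A): A=13  B=21  C=30
Waiting = turnaround − burst: A=0, B=12, C=15
Total waiting = 0 + 12 + 15 = 27

27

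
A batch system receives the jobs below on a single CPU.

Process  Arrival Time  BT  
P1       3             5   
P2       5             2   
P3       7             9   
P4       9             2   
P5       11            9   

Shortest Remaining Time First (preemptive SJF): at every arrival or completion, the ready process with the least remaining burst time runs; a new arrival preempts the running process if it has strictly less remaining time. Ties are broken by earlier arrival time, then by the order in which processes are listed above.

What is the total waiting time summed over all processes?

Gantt: | idle 0-3 | P1 3-5 | P2 5-7 | P1 7-10 | P4 10-12 | P3 12-21 | P5 21-30 |
Completion: P1=10  P2=7  P3=21  P4=12  P5=30
Turnaround (C−A): P1=7  P2=2  P3=14  P4=3  P5=19
Waiting = turnaround − burst: P1=2, P2=0, P3=5, P4=1, P5=10
Total waiting = 2 + 0 + 5 + 1 + 10 = 18

18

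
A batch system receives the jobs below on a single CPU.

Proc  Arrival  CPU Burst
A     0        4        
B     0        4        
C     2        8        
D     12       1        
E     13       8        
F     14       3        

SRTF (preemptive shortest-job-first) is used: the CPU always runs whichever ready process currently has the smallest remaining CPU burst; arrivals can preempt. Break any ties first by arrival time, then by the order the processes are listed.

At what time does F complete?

20

Schedule: | A 0-4 | B 4-8 | C 8-12 | D 12-13 | C 13-17 | F 17-20 | E 20-28 |
Completion: A=4  B=8  C=17  D=13  E=28  F=20
Turnaround (C−A): A=4  B=8  C=15  D=1  E=15  F=6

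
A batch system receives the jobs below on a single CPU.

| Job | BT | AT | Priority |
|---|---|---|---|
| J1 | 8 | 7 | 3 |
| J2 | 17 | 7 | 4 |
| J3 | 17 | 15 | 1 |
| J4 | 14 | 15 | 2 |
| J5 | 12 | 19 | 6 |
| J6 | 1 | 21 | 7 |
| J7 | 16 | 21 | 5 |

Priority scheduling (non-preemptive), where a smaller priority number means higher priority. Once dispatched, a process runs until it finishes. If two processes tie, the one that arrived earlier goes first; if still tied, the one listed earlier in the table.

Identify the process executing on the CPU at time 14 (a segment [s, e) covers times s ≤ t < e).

J1

Schedule: | idle 0-7 | J1 7-15 | J3 15-32 | J4 32-46 | J2 46-63 | J7 63-79 | J5 79-91 | J6 91-92 |
Completion: J1=15  J2=63  J3=32  J4=46  J5=91  J6=92  J7=79
Turnaround (C−A): J1=8  J2=56  J3=17  J4=31  J5=72  J6=71  J7=58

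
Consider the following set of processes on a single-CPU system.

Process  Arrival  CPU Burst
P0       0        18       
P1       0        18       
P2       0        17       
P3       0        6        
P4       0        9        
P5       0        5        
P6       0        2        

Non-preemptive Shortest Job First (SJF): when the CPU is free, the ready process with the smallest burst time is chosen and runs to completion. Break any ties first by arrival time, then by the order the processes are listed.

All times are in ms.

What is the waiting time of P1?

Schedule: | P6 0-2 | P5 2-7 | P3 7-13 | P4 13-22 | P2 22-39 | P0 39-57 | P1 57-75 |
Completion: P0=57  P1=75  P2=39  P3=13  P4=22  P5=7  P6=2
Turnaround (C−A): P0=57  P1=75  P2=39  P3=13  P4=22  P5=7  P6=2
Waiting(P1) = turnaround − burst = 75 − 18 = 57

57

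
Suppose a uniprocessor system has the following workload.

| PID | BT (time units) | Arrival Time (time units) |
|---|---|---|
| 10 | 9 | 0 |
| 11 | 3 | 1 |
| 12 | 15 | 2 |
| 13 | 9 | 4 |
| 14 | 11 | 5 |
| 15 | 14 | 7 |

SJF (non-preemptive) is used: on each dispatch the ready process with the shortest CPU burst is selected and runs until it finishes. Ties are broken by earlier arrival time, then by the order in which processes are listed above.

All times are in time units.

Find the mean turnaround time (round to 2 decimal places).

Gantt: | 10 0-9 | 11 9-12 | 13 12-21 | 14 21-32 | 15 32-46 | 12 46-61 |
Completion: 10=9  11=12  12=61  13=21  14=32  15=46
Turnaround times: 10=9, 11=11, 12=59, 13=17, 14=27, 15=39
Average turnaround = (9+11+59+17+27+39) / 6 = 162/6 = 27.00

27.00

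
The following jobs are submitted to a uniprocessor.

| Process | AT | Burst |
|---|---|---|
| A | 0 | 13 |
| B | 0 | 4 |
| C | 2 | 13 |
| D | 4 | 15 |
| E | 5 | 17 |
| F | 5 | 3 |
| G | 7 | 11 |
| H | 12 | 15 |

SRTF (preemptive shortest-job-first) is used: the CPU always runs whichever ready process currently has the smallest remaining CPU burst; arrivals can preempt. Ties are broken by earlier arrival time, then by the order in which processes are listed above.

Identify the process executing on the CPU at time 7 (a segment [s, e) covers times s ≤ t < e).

F

Gantt: | B 0-4 | A 4-5 | F 5-8 | G 8-19 | A 19-31 | C 31-44 | D 44-59 | H 59-74 | E 74-91 |
Completion: A=31  B=4  C=44  D=59  E=91  F=8  G=19  H=74
Turnaround (C−A): A=31  B=4  C=42  D=55  E=86  F=3  G=12  H=62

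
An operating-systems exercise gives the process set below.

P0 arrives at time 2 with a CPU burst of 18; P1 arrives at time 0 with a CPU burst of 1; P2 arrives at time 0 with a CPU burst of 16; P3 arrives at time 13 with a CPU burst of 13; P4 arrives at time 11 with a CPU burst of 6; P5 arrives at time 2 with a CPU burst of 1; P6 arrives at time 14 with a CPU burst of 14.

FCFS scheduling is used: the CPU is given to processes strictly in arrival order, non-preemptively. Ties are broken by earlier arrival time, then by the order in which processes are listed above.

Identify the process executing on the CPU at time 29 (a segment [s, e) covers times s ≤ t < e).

Schedule: | P1 0-1 | P2 1-17 | P0 17-35 | P5 35-36 | P4 36-42 | P3 42-55 | P6 55-69 |
Completion: P0=35  P1=1  P2=17  P3=55  P4=42  P5=36  P6=69
Turnaround (C−A): P0=33  P1=1  P2=17  P3=42  P4=31  P5=34  P6=55

P0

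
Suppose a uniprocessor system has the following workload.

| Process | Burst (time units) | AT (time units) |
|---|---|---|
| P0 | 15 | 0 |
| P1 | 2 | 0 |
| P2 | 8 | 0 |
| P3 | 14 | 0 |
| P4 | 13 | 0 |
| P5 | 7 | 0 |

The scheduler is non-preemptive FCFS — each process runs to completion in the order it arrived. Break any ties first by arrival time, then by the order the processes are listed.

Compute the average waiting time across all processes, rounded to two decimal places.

Schedule: | P0 0-15 | P1 15-17 | P2 17-25 | P3 25-39 | P4 39-52 | P5 52-59 |
Completion: P0=15  P1=17  P2=25  P3=39  P4=52  P5=59
Turnaround (C−A): P0=15  P1=17  P2=25  P3=39  P4=52  P5=59
Waiting times: P0=0, P1=15, P2=17, P3=25, P4=39, P5=52
Average waiting = (0+15+17+25+39+52) / 6 = 148/6 = 24.67

24.67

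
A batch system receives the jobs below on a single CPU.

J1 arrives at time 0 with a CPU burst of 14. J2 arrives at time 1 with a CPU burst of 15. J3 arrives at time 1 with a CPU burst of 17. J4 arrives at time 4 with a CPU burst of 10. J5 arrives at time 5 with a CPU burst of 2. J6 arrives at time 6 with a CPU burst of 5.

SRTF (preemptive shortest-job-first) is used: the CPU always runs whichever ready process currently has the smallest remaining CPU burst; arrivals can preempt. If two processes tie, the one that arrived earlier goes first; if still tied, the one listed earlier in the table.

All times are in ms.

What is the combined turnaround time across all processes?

163

Timeline: | J1 0-5 | J5 5-7 | J6 7-12 | J1 12-21 | J4 21-31 | J2 31-46 | J3 46-63 |
Completion: J1=21  J2=46  J3=63  J4=31  J5=7  J6=12
Turnaround (C−A): J1=21  J2=45  J3=62  J4=27  J5=2  J6=6
Turnaround = completion − arrival: J1=21, J2=45, J3=62, J4=27, J5=2, J6=6
Total turnaround = 21 + 45 + 62 + 27 + 2 + 6 = 163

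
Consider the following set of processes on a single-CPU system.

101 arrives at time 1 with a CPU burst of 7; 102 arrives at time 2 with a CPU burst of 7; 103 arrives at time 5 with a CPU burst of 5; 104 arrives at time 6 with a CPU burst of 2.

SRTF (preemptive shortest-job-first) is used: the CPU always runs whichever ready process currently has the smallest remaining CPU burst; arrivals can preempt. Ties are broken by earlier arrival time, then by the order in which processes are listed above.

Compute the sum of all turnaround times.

41

Gantt: | idle 0-1 | 101 1-8 | 104 8-10 | 103 10-15 | 102 15-22 |
Completion: 101=8  102=22  103=15  104=10
Turnaround (C−A): 101=7  102=20  103=10  104=4
Turnaround = completion − arrival: 101=7, 102=20, 103=10, 104=4
Total turnaround = 7 + 20 + 10 + 4 = 41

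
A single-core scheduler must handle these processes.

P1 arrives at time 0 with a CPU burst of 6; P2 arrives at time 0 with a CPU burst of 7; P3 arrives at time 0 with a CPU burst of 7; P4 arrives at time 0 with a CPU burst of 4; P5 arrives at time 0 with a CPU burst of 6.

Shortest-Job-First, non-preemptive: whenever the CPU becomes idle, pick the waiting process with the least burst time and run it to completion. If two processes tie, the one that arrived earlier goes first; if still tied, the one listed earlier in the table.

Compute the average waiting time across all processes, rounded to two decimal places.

Schedule: | P4 0-4 | P1 4-10 | P5 10-16 | P2 16-23 | P3 23-30 |
Completion: P1=10  P2=23  P3=30  P4=4  P5=16
Turnaround (C−A): P1=10  P2=23  P3=30  P4=4  P5=16
Waiting times: P1=4, P2=16, P3=23, P4=0, P5=10
Average waiting = (4+16+23+0+10) / 5 = 53/5 = 10.60

10.60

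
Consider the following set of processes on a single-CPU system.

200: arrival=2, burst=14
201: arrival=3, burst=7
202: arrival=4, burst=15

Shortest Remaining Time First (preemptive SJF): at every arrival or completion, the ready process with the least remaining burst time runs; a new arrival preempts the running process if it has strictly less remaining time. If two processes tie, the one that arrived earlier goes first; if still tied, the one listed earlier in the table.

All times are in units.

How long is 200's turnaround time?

21

Schedule: | idle 0-2 | 200 2-3 | 201 3-10 | 200 10-23 | 202 23-38 |
Completion: 200=23  201=10  202=38
Turnaround (C−A): 200=21  201=7  202=34
Turnaround(200) = completion − arrival = 23 − 2 = 21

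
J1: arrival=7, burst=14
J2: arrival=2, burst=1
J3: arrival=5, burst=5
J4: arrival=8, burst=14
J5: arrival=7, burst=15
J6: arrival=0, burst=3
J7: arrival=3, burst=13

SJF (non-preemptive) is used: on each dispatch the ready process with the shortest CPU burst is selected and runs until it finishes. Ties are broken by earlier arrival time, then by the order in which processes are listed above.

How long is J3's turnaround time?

17

Timeline: | J6 0-3 | J2 3-4 | J7 4-17 | J3 17-22 | J1 22-36 | J4 36-50 | J5 50-65 |
Completion: J1=36  J2=4  J3=22  J4=50  J5=65  J6=3  J7=17
Turnaround (C−A): J1=29  J2=2  J3=17  J4=42  J5=58  J6=3  J7=14
Turnaround(J3) = completion − arrival = 22 − 5 = 17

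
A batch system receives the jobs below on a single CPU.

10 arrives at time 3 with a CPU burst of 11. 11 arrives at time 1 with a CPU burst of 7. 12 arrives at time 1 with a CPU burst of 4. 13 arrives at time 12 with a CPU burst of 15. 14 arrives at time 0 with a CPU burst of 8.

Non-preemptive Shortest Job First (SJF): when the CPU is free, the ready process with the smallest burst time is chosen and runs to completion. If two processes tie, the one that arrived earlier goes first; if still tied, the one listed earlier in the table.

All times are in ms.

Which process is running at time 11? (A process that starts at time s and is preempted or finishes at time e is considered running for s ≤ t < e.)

12

Gantt: | 14 0-8 | 12 8-12 | 11 12-19 | 10 19-30 | 13 30-45 |
Completion: 10=30  11=19  12=12  13=45  14=8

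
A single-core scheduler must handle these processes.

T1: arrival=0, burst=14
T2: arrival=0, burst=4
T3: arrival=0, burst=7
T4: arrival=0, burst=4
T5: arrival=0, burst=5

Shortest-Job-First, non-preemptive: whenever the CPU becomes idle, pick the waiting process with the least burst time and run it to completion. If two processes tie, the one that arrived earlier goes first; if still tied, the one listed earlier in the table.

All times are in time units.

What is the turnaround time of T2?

4

Timeline: | T2 0-4 | T4 4-8 | T5 8-13 | T3 13-20 | T1 20-34 |
Completion: T1=34  T2=4  T3=20  T4=8  T5=13
Turnaround (C−A): T1=34  T2=4  T3=20  T4=8  T5=13
Turnaround(T2) = completion − arrival = 4 − 0 = 4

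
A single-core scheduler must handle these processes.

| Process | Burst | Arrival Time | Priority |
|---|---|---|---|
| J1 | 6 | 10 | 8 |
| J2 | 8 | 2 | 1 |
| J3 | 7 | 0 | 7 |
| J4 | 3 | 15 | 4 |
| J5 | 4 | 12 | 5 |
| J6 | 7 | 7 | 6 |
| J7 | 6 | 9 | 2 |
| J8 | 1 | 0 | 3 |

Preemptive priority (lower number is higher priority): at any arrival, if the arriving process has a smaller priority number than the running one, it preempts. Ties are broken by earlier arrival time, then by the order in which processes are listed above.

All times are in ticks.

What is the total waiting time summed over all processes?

Schedule: | J8 0-1 | J3 1-2 | J2 2-10 | J7 10-16 | J4 16-19 | J5 19-23 | J6 23-30 | J3 30-36 | J1 36-42 |
Completion: J1=42  J2=10  J3=36  J4=19  J5=23  J6=30  J7=16  J8=1
Turnaround (C−A): J1=32  J2=8  J3=36  J4=4  J5=11  J6=23  J7=7  J8=1
Waiting = turnaround − burst: J1=26, J2=0, J3=29, J4=1, J5=7, J6=16, J7=1, J8=0
Total waiting = 26 + 0 + 29 + 1 + 7 + 16 + 1 + 0 = 80

80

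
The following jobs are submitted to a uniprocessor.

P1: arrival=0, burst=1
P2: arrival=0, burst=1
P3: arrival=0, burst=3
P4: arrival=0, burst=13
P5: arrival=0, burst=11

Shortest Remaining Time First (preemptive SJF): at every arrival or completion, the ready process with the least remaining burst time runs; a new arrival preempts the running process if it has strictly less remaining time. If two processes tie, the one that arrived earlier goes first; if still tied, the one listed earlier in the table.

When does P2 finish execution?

2

Schedule: | P1 0-1 | P2 1-2 | P3 2-5 | P5 5-16 | P4 16-29 |
Completion: P1=1  P2=2  P3=5  P4=29  P5=16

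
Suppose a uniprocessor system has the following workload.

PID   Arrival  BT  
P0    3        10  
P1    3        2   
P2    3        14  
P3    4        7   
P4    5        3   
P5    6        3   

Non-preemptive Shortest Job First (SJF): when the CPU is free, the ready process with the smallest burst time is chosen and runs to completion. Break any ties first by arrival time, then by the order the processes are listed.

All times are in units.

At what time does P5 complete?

Schedule: | idle 0-3 | P1 3-5 | P4 5-8 | P5 8-11 | P3 11-18 | P0 18-28 | P2 28-42 |
Completion: P0=28  P1=5  P2=42  P3=18  P4=8  P5=11
Turnaround (C−A): P0=25  P1=2  P2=39  P3=14  P4=3  P5=5

11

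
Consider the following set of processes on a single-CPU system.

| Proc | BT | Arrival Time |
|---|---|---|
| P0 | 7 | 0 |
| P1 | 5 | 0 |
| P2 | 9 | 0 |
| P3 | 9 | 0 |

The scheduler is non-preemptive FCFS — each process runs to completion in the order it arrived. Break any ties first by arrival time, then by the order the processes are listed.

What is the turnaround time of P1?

Timeline: | P0 0-7 | P1 7-12 | P2 12-21 | P3 21-30 |
Completion: P0=7  P1=12  P2=21  P3=30
Turnaround(P1) = completion − arrival = 12 − 0 = 12

12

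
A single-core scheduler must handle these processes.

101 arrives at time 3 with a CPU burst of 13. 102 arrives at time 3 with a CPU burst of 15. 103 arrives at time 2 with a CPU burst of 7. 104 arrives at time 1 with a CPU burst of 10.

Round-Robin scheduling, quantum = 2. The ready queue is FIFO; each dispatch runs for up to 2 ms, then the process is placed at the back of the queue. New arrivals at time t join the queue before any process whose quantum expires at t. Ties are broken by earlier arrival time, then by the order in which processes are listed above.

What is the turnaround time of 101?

Gantt: | idle 0-1 | 104 1-3 | 103 3-5 | 101 5-7 | 102 7-9 | 104 9-11 | 103 11-13 | 101 13-15 | 102 15-17 | 104 17-19 | 103 19-21 | 101 21-23 | 102 23-25 | 104 25-27 | 103 27-28 | 101 28-30 | 102 30-32 | 104 32-34 | 101 34-36 | 102 36-38 | 101 38-40 | 102 40-42 | 101 42-43 | 102 43-46 |
Completion: 101=43  102=46  103=28  104=34
Turnaround(101) = completion − arrival = 43 − 3 = 40

40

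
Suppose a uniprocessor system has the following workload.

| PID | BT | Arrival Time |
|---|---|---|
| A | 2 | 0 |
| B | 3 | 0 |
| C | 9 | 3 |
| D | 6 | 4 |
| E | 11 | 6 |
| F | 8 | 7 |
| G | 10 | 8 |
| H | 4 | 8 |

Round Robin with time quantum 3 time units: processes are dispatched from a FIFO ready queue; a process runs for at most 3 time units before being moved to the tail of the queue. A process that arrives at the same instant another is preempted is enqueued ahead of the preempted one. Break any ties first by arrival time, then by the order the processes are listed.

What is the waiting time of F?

32

Schedule: | A 0-2 | B 2-5 | C 5-8 | D 8-11 | E 11-14 | F 14-17 | G 17-20 | H 20-23 | C 23-26 | D 26-29 | E 29-32 | F 32-35 | G 35-38 | H 38-39 | C 39-42 | E 42-45 | F 45-47 | G 47-50 | E 50-52 | G 52-53 |
Completion: A=2  B=5  C=42  D=29  E=52  F=47  G=53  H=39
Waiting(F) = turnaround − burst = 40 − 8 = 32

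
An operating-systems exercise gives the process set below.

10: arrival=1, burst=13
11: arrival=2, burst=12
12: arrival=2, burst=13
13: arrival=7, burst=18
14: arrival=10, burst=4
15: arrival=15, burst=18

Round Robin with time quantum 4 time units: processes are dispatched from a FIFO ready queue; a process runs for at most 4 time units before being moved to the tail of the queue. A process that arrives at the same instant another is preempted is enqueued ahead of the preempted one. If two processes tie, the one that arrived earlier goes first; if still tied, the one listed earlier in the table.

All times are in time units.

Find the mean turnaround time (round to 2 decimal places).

Gantt: | idle 0-1 | 10 1-5 | 11 5-9 | 12 9-13 | 10 13-17 | 13 17-21 | 11 21-25 | 14 25-29 | 12 29-33 | 15 33-37 | 10 37-41 | 13 41-45 | 11 45-49 | 12 49-53 | 15 53-57 | 10 57-58 | 13 58-62 | 12 62-63 | 15 63-67 | 13 67-71 | 15 71-75 | 13 75-77 | 15 77-79 |
Completion: 10=58  11=49  12=63  13=77  14=29  15=79
Turnaround times: 10=57, 11=47, 12=61, 13=70, 14=19, 15=64
Average turnaround = (57+47+61+70+19+64) / 6 = 318/6 = 53.00

53.00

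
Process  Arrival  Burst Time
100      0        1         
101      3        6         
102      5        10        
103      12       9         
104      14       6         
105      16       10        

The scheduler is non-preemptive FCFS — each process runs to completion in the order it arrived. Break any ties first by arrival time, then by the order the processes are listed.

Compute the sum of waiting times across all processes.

43

Schedule: | 100 0-1 | idle 1-3 | 101 3-9 | 102 9-19 | 103 19-28 | 104 28-34 | 105 34-44 |
Completion: 100=1  101=9  102=19  103=28  104=34  105=44
Turnaround (C−A): 100=1  101=6  102=14  103=16  104=20  105=28
Waiting = turnaround − burst: 100=0, 101=0, 102=4, 103=7, 104=14, 105=18
Total waiting = 0 + 0 + 4 + 7 + 14 + 18 = 43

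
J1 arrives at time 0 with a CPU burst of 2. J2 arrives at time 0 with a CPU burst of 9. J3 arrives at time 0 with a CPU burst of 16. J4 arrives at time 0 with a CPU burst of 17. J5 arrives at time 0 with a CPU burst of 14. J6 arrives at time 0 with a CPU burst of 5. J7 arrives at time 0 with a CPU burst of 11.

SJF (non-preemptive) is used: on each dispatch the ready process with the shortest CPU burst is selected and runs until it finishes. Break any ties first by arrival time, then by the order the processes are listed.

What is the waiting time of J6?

2

Schedule: | J1 0-2 | J6 2-7 | J2 7-16 | J7 16-27 | J5 27-41 | J3 41-57 | J4 57-74 |
Completion: J1=2  J2=16  J3=57  J4=74  J5=41  J6=7  J7=27
Waiting(J6) = turnaround − burst = 7 − 5 = 2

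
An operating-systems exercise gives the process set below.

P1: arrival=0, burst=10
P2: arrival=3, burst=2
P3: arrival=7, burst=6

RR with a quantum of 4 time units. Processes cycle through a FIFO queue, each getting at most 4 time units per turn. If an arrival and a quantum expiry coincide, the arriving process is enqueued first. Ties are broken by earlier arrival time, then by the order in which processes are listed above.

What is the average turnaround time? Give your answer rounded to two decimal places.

10.00

Gantt: | P1 0-4 | P2 4-6 | P1 6-10 | P3 10-14 | P1 14-16 | P3 16-18 |
Completion: P1=16  P2=6  P3=18
Turnaround (C−A): P1=16  P2=3  P3=11
Turnaround times: P1=16, P2=3, P3=11
Average turnaround = (16+3+11) / 3 = 30/3 = 10.00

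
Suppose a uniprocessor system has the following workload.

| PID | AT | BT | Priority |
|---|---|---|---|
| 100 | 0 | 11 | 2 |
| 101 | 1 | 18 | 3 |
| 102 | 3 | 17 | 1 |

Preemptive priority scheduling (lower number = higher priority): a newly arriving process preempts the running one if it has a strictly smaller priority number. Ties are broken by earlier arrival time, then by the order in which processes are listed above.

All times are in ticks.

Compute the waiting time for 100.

Timeline: | 100 0-3 | 102 3-20 | 100 20-28 | 101 28-46 |
Completion: 100=28  101=46  102=20
Turnaround (C−A): 100=28  101=45  102=17
Waiting(100) = turnaround − burst = 28 − 11 = 17

17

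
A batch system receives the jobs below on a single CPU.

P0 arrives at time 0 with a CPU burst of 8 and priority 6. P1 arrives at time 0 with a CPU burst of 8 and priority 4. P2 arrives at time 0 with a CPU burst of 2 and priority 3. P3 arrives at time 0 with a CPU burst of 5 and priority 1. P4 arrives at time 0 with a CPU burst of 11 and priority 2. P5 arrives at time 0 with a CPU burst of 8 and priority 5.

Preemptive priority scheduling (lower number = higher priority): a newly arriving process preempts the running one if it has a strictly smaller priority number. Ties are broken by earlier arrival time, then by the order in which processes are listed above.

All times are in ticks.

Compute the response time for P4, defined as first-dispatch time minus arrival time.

5

Schedule: | P3 0-5 | P4 5-16 | P2 16-18 | P1 18-26 | P5 26-34 | P0 34-42 |
Completion: P0=42  P1=26  P2=18  P3=5  P4=16  P5=34
Turnaround (C−A): P0=42  P1=26  P2=18  P3=5  P4=16  P5=34
Response(P4) = first start − arrival = 5 − 0 = 5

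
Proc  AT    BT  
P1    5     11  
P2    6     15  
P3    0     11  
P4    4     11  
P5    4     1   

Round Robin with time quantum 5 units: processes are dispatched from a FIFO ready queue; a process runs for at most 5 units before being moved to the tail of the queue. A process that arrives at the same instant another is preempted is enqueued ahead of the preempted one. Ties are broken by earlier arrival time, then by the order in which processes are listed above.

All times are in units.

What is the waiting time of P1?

28

Timeline: | P3 0-5 | P4 5-10 | P5 10-11 | P1 11-16 | P3 16-21 | P2 21-26 | P4 26-31 | P1 31-36 | P3 36-37 | P2 37-42 | P4 42-43 | P1 43-44 | P2 44-49 |
Completion: P1=44  P2=49  P3=37  P4=43  P5=11
Turnaround (C−A): P1=39  P2=43  P3=37  P4=39  P5=7
Waiting(P1) = turnaround − burst = 39 − 11 = 28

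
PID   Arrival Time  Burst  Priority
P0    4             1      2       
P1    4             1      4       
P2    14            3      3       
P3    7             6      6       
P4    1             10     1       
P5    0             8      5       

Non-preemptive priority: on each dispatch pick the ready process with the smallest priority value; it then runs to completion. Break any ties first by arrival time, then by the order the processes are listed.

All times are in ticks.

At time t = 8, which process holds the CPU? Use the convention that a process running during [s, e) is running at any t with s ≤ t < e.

P4

Timeline: | P5 0-8 | P4 8-18 | P0 18-19 | P2 19-22 | P1 22-23 | P3 23-29 |
Completion: P0=19  P1=23  P2=22  P3=29  P4=18  P5=8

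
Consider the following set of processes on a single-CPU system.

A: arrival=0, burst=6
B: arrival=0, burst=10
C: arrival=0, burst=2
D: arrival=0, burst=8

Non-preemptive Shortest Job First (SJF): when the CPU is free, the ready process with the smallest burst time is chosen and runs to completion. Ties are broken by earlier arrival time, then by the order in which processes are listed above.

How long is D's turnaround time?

Gantt: | C 0-2 | A 2-8 | D 8-16 | B 16-26 |
Completion: A=8  B=26  C=2  D=16
Turnaround (C−A): A=8  B=26  C=2  D=16
Turnaround(D) = completion − arrival = 16 − 0 = 16

16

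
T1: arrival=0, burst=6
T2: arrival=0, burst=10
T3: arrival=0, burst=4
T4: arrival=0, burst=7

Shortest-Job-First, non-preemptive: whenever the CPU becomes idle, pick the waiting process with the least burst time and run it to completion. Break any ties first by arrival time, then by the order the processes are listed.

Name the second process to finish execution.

Timeline: | T3 0-4 | T1 4-10 | T4 10-17 | T2 17-27 |
Completion: T1=10  T2=27  T3=4  T4=17
Finish order: T3 → T1 → T4 → T2

T1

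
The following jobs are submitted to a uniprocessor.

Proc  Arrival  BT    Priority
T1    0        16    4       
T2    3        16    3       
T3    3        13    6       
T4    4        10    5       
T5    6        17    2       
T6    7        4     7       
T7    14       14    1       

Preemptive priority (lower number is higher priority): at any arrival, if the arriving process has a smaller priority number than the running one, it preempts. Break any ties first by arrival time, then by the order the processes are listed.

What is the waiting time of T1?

47

Timeline: | T1 0-3 | T2 3-6 | T5 6-14 | T7 14-28 | T5 28-37 | T2 37-50 | T1 50-63 | T4 63-73 | T3 73-86 | T6 86-90 |
Completion: T1=63  T2=50  T3=86  T4=73  T5=37  T6=90  T7=28
Waiting(T1) = turnaround − burst = 63 − 16 = 47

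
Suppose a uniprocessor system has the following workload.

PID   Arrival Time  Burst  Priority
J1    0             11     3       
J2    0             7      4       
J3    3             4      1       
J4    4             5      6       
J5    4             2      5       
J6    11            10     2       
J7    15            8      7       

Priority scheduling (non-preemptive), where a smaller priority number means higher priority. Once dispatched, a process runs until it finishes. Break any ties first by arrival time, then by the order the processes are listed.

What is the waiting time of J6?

4

Gantt: | J1 0-11 | J3 11-15 | J6 15-25 | J2 25-32 | J5 32-34 | J4 34-39 | J7 39-47 |
Completion: J1=11  J2=32  J3=15  J4=39  J5=34  J6=25  J7=47
Turnaround (C−A): J1=11  J2=32  J3=12  J4=35  J5=30  J6=14  J7=32
Waiting(J6) = turnaround − burst = 14 − 10 = 4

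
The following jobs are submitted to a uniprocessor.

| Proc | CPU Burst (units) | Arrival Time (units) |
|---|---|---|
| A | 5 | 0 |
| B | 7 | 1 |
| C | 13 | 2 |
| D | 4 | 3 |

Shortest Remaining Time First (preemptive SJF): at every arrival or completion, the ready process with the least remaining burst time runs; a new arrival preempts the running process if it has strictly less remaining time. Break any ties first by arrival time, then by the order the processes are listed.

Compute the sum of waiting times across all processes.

Schedule: | A 0-5 | D 5-9 | B 9-16 | C 16-29 |
Completion: A=5  B=16  C=29  D=9
Turnaround (C−A): A=5  B=15  C=27  D=6
Waiting = turnaround − burst: A=0, B=8, C=14, D=2
Total waiting = 0 + 8 + 14 + 2 = 24

24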